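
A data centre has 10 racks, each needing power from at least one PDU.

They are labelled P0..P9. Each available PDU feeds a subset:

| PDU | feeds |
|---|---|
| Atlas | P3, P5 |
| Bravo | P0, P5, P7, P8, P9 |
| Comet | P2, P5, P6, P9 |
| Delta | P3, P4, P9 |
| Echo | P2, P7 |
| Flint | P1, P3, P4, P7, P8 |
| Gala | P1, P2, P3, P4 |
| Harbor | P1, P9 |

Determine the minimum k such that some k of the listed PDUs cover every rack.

Take {Bravo, Comet, Gala}. Their union is {P0, P1, P2, P3, P4, P5, P6, P7, P8, P9}, which is all 10 racks.
Only Bravo contains P0, so Bravo is forced; the remaining 5 racks need at least 2 more PDUs (each remaining PDU adds at most 4) — so at least 3 PDUs are needed, and 3 is optimal.

3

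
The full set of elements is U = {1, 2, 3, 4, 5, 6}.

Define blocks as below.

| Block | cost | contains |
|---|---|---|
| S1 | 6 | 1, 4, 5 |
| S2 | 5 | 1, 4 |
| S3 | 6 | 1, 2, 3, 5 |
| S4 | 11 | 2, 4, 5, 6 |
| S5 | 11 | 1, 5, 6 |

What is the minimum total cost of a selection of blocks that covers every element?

S3, S4 together cover every element (S3 ∪ S4 = {1, 2, 3, 4, 5, 6}); total cost 6 + 11 = 17.
The greedy pick S3, S2, S4 costs 22; no covering selection beats 17.

17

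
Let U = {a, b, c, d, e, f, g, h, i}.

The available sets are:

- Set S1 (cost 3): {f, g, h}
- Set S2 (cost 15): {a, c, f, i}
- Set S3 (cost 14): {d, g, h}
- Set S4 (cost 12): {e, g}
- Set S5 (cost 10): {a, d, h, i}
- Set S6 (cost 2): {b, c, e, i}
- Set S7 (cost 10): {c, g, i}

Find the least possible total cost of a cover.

S1, S5, S6 together cover every item (S1 ∪ S5 ∪ S6 = {a, b, c, d, e, f, g, h, i}); total cost 3 + 10 + 2 = 15.
No covering selection has total cost below 15.

15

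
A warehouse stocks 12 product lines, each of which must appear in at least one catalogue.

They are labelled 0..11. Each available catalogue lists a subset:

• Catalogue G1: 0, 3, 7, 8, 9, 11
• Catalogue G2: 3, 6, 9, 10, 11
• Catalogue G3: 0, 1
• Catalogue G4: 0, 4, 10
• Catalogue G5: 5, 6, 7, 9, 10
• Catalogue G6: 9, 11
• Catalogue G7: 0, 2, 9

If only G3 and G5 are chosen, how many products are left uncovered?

5

Union of G3, G5 = {0, 1, 5, 6, 7, 9, 10}.
Not covered: 2, 3, 4, 8, 11 — 5 products.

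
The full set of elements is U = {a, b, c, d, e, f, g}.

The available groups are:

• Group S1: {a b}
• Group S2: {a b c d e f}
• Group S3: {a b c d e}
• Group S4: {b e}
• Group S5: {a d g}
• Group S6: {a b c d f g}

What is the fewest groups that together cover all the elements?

S2 and S6 cover everything between them: the union {a, b, c, d, e, f, g} is all of U.
No single group has all 7 elements (the largest, S2, has 6), so 2 is optimal.

2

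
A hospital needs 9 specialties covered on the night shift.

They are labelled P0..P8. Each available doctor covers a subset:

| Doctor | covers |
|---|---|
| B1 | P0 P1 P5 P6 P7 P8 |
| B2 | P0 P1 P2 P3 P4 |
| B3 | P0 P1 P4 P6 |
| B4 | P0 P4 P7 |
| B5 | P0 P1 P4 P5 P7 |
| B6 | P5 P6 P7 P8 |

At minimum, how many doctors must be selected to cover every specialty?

2

B2 and B6 together: B2 ∪ B6 = {P0, P1, P2, P3, P4, P5, P6, P7, P8} — every specialty is covered.
No single doctor has all 9 specialties (the largest, B1, has 6), so 2 is optimal.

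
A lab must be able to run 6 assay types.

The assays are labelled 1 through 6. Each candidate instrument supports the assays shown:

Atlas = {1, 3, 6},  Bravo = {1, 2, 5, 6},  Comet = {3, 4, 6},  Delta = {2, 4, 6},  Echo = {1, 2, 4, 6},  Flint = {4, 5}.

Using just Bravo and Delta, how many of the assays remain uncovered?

1

Union of Bravo, Delta = {1, 2, 4, 5, 6}.
Not covered: 3 — 1 assay.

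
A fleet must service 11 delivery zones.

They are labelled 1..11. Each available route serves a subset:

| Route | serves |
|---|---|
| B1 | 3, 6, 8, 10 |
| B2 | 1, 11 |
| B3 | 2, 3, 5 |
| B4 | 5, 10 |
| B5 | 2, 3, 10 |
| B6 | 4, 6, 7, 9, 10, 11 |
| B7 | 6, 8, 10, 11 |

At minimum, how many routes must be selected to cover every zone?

Take {B2, B3, B6, B7}. Their union is {1, 2, 3, 4, 5, 6, 7, 8, 9, 10, 11}, which is all 11 zones.
No 3 of the 7 routes cover everything (all 35 combinations miss at least one zone), so 4 is optimal.

4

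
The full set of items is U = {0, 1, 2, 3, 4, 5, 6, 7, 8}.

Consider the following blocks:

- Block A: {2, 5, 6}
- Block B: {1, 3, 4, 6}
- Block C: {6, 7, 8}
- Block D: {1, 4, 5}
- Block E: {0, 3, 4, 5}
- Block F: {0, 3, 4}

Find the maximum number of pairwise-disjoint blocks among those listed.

2

C, D are pairwise disjoint (C={6,7,8}; D={1,4,5}).
Every remaining block overlaps one of these, and no 3 of the listed blocks are pairwise disjoint, so 2 is the maximum.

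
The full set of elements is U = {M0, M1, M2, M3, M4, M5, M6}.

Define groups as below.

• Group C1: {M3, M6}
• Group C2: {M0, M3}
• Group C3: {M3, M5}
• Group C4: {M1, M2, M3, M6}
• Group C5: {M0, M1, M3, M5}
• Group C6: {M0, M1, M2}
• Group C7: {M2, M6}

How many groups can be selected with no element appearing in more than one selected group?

C3, C7 are pairwise disjoint (C3={M3,M5}; C7={M2,M6}).
Every remaining group overlaps one of these, and no 3 of the listed groups are pairwise disjoint, so 2 is the maximum.

2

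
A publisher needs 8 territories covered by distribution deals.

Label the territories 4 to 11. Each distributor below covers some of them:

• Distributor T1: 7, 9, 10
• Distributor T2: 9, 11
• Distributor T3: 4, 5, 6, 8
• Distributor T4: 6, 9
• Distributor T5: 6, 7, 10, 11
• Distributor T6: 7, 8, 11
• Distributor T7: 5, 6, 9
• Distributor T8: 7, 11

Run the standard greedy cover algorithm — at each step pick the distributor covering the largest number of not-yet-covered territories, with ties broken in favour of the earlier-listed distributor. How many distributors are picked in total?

Greedy: pick T3 (covers 4 new) → pick T1 (covers 3 new) → pick T2 (covers 1 new). Total picks: 3.

3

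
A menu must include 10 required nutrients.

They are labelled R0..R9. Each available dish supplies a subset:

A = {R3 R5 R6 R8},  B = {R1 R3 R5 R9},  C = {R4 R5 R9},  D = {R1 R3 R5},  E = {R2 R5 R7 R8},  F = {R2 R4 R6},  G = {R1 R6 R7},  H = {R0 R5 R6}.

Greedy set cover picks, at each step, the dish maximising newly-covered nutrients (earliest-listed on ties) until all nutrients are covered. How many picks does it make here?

Greedy: pick A (covers 4 new) → pick B (covers 2 new) → pick E (covers 2 new) → pick C (covers 1 new) → pick H (covers 1 new). Total picks: 5.
(The true minimum cover uses only 4 dishes, so greedy is not optimal here.)

5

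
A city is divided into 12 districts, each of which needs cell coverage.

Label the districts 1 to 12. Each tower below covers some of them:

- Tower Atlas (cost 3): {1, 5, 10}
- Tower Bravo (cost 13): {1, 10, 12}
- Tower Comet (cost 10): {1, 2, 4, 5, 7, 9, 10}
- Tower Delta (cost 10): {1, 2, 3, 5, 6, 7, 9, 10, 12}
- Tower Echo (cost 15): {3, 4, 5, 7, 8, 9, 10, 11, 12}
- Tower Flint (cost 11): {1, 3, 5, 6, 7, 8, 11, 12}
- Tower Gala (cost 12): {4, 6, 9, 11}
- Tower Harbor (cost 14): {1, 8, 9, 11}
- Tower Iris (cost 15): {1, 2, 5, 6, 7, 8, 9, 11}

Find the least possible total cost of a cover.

Comet, Flint together cover every district (Comet ∪ Flint = {1, 2, 3, 4, 5, 6, 7, 8, 9, 10, 11, 12}); total cost 10 + 11 = 21.
The greedy pick Atlas, Delta, Echo costs 28; no covering selection beats 21.

21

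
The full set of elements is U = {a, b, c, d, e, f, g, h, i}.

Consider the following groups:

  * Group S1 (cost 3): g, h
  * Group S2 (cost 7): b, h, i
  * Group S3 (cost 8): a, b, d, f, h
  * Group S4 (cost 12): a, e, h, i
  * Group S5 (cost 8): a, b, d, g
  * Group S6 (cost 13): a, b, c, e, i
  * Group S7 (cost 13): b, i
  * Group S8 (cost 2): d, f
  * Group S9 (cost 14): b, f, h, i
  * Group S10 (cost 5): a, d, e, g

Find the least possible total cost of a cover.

18

S1, S6, S8 together cover every element (S1 ∪ S6 ∪ S8 = {a, b, c, d, e, f, g, h, i}); total cost 3 + 13 + 2 = 18.
The greedy pick S8, S1, S10, S2, S6 costs 30; no covering selection beats 18.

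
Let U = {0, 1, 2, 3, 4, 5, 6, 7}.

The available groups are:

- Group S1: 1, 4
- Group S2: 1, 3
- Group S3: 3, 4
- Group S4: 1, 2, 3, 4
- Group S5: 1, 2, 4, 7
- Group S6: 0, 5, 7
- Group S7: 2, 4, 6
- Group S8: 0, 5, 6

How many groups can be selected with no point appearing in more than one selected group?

3

S2, S6, S7 are pairwise disjoint (S2={1,3}; S6={0,5,7}; S7={2,4,6}).
Every remaining group overlaps one of these, and no 4 of the listed groups are pairwise disjoint, so 3 is the maximum.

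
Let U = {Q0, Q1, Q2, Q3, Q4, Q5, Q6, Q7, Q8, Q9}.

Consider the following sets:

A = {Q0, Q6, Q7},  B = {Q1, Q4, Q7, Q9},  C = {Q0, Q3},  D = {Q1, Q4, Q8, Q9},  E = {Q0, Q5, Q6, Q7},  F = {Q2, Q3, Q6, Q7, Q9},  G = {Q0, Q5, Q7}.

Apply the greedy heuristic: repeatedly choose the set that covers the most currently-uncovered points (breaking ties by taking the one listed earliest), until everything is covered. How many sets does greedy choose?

Greedy: pick F (covers 5 new) → pick D (covers 3 new) → pick E (covers 2 new). Total picks: 3.

3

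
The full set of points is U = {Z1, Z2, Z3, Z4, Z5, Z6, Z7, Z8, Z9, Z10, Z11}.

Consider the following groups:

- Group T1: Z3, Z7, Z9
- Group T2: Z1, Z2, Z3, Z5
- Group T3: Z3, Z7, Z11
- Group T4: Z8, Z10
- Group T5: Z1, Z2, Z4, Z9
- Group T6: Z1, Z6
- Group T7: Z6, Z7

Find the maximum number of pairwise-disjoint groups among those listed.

3

T3, T4, T6 are pairwise disjoint (T3={Z3,Z7,Z11}; T4={Z8,Z10}; T6={Z1,Z6}).
Every remaining group overlaps one of these, and no 4 of the listed groups are pairwise disjoint, so 3 is the maximum.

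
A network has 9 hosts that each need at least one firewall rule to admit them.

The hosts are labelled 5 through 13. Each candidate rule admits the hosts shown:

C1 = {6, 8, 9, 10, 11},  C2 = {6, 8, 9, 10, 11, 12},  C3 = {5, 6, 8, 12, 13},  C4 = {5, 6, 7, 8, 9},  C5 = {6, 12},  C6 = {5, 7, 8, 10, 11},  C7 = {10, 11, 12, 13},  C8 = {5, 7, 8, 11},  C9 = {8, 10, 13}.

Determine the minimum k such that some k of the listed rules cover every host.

C4 and C7 together: C4 ∪ C7 = {5, 6, 7, 8, 9, 10, 11, 12, 13} — every host is covered.
No single rule has all 9 hosts (the largest, C2, has 6), so 2 is optimal.

2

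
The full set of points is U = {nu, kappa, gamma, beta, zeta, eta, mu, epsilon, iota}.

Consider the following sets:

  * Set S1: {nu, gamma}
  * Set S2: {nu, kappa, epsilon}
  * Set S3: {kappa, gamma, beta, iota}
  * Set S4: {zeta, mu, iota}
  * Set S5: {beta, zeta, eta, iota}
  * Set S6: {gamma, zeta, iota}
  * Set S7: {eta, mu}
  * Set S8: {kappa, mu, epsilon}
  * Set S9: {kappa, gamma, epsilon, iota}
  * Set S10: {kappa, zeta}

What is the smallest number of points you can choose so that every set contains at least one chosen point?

4

H = {nu, kappa, zeta, eta} meets every set (each contains at least one member of H), and |H| = 4.
No choice of 3 points meets every set, so 4 is the minimum.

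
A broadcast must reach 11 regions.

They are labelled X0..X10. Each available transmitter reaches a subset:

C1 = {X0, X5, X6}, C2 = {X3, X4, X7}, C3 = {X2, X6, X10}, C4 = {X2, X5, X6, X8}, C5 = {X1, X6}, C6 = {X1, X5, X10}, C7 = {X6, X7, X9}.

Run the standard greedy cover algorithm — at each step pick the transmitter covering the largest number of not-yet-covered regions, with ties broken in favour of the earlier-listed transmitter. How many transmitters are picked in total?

5

Greedy: pick C4 (covers 4 new) → pick C2 (covers 3 new) → pick C6 (covers 2 new) → pick C1 (covers 1 new) → pick C7 (covers 1 new). Total picks: 5.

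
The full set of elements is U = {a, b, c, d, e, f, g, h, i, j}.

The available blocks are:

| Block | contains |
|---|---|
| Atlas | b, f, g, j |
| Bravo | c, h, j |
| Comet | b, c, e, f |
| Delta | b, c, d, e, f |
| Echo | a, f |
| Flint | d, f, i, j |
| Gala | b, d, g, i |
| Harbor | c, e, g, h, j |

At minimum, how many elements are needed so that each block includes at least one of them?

3

Take T = {b, f, h}. Each listed block contains at least one of these, so T is a hitting set of size 3.
The blocks Bravo, Echo, Gala are pairwise disjoint, so any hitting set needs a separate element for each — at least 3. Hence 3 is optimal.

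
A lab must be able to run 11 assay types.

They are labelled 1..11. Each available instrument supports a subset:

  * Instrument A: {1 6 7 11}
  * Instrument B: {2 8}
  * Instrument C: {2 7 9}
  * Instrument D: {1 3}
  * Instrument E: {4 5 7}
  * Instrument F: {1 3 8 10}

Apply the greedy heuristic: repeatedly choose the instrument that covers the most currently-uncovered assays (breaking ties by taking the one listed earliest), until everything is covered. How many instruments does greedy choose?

Greedy: pick A (covers 4 new) → pick F (covers 3 new) → pick C (covers 2 new) → pick E (covers 2 new). Total picks: 4.

4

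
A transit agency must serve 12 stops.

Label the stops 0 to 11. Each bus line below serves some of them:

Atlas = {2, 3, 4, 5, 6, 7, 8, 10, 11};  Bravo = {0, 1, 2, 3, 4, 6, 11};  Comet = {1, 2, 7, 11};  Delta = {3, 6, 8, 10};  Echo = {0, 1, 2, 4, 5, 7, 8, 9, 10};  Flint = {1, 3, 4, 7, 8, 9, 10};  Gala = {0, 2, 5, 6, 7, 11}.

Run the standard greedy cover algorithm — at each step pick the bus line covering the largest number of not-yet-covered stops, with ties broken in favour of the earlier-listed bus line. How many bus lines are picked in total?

Greedy: pick Atlas (covers 9 new) → pick Echo (covers 3 new). Total picks: 2.

2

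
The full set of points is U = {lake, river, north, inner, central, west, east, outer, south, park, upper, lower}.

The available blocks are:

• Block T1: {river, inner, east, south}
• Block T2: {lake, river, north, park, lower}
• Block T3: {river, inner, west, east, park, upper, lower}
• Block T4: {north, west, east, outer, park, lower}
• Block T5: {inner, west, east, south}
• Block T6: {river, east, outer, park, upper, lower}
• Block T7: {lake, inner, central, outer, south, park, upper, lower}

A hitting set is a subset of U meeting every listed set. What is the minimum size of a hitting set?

2

The 2 points {east, lower} hit every block.
The blocks T2, T5 are pairwise disjoint, so any hitting set needs a separate point for each — at least 2. Hence 2 is optimal.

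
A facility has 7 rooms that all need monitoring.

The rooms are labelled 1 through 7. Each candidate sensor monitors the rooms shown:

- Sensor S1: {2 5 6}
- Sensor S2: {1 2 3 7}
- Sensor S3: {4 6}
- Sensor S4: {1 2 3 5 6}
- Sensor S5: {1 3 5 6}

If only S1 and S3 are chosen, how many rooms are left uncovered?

3

Union of S1, S3 = {2, 4, 5, 6}.
Not covered: 1, 3, 7 — 3 rooms.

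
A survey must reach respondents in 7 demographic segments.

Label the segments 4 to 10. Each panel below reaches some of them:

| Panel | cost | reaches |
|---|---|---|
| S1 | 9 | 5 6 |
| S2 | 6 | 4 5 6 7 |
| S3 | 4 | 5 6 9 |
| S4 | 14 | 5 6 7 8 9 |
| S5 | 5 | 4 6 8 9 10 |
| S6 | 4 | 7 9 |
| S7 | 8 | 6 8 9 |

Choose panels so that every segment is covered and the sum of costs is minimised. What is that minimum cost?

11

S2, S5 together cover every segment (S2 ∪ S5 = {4, 5, 6, 7, 8, 9, 10}); total cost 6 + 5 = 11.
No covering selection has total cost below 11.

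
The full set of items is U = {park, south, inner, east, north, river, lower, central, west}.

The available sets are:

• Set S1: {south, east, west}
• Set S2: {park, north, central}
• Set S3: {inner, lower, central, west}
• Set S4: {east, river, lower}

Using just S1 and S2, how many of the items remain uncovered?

Union of S1, S2 = {park, south, east, north, central, west}.
Not covered: inner, river, lower — 3 items.

3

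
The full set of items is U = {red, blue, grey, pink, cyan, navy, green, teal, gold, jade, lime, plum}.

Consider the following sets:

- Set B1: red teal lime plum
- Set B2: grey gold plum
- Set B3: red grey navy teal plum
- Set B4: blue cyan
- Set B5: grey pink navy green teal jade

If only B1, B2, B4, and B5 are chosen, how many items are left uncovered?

0

Union of B1, B2, B4, B5 = {red, blue, grey, pink, cyan, navy, green, teal, gold, jade, lime, plum} — that's every item, so 0 are uncovered.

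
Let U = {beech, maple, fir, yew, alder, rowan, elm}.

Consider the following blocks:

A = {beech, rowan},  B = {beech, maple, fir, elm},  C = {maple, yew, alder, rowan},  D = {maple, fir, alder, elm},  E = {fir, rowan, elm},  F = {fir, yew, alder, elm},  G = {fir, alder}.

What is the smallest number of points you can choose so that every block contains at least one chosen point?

2

Take H = {fir, rowan}. Each listed block contains at least one of these, so H is a hitting set of size 2.
The blocks A, F are pairwise disjoint, so any hitting set needs a separate point for each — at least 2. Hence 2 is optimal.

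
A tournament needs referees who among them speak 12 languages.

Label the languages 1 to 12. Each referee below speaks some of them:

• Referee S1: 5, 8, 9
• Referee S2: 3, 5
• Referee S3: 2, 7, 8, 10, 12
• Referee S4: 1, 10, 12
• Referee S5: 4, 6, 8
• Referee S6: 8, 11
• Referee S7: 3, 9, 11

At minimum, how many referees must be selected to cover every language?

S2 and S3 and S4 and S5 and S7 together: S2 ∪ S3 ∪ S4 ∪ S5 ∪ S7 = {1, 2, 3, 4, 5, 6, 7, 8, 9, 10, 11, 12} — every language is covered.
No 4 of the 7 referees cover everything (all 35 combinations miss at least one language), so 5 is optimal.

5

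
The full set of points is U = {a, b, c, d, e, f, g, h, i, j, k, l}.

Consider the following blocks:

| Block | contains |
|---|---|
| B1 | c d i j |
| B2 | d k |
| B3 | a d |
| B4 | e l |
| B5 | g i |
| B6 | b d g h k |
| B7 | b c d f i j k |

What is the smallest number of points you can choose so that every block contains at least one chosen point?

The 3 points {d, g, l} hit every block.
The blocks B2, B4, B5 are pairwise disjoint, so any hitting set needs a separate point for each — at least 3. Hence 3 is optimal.

3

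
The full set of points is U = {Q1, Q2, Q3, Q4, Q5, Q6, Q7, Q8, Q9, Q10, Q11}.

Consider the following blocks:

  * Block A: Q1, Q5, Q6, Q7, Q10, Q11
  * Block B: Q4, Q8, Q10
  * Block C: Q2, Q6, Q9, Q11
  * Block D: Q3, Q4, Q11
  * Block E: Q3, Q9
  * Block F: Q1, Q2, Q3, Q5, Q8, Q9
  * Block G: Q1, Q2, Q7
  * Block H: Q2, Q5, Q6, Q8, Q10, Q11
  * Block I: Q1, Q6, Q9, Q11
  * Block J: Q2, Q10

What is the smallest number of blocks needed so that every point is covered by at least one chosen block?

3

A and B and F together: A ∪ B ∪ F = {Q1, Q2, Q3, Q4, Q5, Q6, Q7, Q8, Q9, Q10, Q11} — every point is covered.
No 2 of the 10 blocks cover everything (all 45 combinations miss at least one point), so 3 is optimal.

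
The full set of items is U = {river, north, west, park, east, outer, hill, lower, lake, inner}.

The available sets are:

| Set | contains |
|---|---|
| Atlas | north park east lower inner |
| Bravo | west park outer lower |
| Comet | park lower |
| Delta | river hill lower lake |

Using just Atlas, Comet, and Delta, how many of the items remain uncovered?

2

Union of Atlas, Comet, Delta = {river, north, park, east, hill, lower, lake, inner}.
Not covered: west, outer — 2 items.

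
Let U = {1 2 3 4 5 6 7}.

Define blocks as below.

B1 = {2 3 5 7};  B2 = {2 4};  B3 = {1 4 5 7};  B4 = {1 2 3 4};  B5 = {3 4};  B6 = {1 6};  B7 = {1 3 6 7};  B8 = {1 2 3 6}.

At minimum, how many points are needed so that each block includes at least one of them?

The 3 points {1, 2, 3} hit every block.
No choice of 2 points meets every block, so 3 is the minimum.

3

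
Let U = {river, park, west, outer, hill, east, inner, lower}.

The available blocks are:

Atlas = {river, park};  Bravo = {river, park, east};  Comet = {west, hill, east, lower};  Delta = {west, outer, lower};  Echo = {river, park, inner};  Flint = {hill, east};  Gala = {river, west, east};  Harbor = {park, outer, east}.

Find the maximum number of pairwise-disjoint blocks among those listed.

Delta, Echo, Flint are pairwise disjoint (Delta={west,outer,lower}; Echo={river,park,inner}; Flint={hill,east}).
Every remaining block overlaps one of these, and no 4 of the listed blocks are pairwise disjoint, so 3 is the maximum.

3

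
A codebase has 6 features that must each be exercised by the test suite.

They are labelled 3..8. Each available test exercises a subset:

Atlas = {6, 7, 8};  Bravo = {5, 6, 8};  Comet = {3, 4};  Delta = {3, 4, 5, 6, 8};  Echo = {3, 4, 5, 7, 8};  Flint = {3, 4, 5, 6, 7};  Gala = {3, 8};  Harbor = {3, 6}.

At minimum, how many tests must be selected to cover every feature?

2

Atlas and Flint together: Atlas ∪ Flint = {3, 4, 5, 6, 7, 8} — every feature is covered.
No single test has all 6 features (the largest, Delta, has 5), so 2 is optimal.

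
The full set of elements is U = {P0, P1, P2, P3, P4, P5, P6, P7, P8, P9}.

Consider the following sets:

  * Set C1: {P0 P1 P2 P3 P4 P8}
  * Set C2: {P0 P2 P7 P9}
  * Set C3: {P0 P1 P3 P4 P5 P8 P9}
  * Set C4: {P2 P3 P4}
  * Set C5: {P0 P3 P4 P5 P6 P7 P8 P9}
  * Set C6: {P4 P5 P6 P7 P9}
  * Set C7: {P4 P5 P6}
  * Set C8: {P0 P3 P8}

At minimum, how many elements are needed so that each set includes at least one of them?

2

Take H = {P0, P4}. Each listed set contains at least one of these, so H is a hitting set of size 2.
The sets C2, C7 are pairwise disjoint, so any hitting set needs a separate element for each — at least 2. Hence 2 is optimal.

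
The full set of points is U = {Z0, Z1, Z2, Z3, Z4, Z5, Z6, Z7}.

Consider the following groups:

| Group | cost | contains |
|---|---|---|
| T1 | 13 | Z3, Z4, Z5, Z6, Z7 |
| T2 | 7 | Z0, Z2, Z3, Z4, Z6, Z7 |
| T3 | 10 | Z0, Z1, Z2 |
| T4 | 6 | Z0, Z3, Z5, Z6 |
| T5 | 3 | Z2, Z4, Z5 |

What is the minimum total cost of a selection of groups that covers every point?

T2, T3, T5 together cover every point (T2 ∪ T3 ∪ T5 = {Z0, Z1, Z2, Z3, Z4, Z5, Z6, Z7}); total cost 7 + 10 + 3 = 20.
No covering selection has total cost below 20.

20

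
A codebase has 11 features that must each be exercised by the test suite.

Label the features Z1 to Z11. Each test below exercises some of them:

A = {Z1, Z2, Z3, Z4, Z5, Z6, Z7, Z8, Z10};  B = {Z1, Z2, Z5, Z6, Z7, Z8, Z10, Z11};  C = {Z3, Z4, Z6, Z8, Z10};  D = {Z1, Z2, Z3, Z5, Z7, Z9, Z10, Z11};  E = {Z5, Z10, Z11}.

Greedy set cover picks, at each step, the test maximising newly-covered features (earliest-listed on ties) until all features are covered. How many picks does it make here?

Greedy: pick A (covers 9 new) → pick D (covers 2 new). Total picks: 2.

2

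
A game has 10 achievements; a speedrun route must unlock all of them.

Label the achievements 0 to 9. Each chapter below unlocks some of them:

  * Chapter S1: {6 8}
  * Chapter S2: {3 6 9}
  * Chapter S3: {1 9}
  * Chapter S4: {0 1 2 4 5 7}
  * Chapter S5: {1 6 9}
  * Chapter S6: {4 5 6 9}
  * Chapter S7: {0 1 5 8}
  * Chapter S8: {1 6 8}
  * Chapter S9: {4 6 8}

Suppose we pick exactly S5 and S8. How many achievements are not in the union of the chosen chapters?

6

Union of S5, S8 = {1, 6, 8, 9}.
Not covered: 0, 2, 3, 4, 5, 7 — 6 achievements.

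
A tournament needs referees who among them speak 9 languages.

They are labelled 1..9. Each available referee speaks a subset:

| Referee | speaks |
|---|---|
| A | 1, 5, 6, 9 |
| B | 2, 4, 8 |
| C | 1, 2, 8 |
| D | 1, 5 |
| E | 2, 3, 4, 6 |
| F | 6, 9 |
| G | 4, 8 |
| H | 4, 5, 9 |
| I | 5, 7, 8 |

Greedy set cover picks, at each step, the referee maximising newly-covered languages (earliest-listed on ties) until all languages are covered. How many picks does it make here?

4

Greedy: pick A (covers 4 new) → pick B (covers 3 new) → pick E (covers 1 new) → pick I (covers 1 new). Total picks: 4.
(The true minimum cover uses only 3 referees, so greedy is not optimal here.)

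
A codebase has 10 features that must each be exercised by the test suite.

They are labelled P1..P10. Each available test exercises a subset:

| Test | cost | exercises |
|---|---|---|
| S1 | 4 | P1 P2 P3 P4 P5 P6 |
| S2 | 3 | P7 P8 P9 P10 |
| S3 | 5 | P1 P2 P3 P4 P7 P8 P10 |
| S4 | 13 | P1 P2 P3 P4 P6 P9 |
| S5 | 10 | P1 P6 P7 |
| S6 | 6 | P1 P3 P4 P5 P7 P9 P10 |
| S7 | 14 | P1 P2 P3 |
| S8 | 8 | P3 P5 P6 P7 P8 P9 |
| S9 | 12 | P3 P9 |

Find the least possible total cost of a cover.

S1, S2 together cover every feature (S1 ∪ S2 = {P1, P2, P3, P4, P5, P6, P7, P8, P9, P10}); total cost 4 + 3 = 7.
No covering selection has total cost below 7.

7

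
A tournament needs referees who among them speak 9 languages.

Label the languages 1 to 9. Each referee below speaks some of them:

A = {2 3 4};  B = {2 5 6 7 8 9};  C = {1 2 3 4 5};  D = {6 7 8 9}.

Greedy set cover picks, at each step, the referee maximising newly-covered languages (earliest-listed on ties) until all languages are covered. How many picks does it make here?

2

Greedy: pick B (covers 6 new) → pick C (covers 3 new). Total picks: 2.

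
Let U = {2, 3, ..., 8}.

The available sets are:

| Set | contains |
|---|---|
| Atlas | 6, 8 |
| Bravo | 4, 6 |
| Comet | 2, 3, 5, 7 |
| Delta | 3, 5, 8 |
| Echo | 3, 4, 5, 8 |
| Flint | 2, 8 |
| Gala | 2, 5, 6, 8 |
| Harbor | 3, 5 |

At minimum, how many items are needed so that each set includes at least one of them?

The 3 items {2, 5, 6} hit every set.
The sets Bravo, Flint, Harbor are pairwise disjoint, so any hitting set needs a separate item for each — at least 3. Hence 3 is optimal.

3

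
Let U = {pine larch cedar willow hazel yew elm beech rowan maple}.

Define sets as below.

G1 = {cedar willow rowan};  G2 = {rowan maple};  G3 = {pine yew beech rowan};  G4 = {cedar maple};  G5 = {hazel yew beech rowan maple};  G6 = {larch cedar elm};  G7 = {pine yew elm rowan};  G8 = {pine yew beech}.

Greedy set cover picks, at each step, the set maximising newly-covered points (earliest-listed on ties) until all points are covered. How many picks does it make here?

4

Greedy: pick G5 (covers 5 new) → pick G6 (covers 3 new) → pick G1 (covers 1 new) → pick G3 (covers 1 new). Total picks: 4.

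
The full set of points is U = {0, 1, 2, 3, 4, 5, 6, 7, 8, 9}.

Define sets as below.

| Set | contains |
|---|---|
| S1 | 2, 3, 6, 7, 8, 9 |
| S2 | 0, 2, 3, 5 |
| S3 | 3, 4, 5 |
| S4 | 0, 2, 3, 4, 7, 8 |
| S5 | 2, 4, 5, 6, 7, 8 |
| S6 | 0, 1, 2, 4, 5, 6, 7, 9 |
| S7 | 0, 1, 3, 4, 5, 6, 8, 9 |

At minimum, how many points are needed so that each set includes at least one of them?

Take H = {3, 4}. Each listed set contains at least one of these, so H is a hitting set of size 2.
No single point lies in every set, so at least 2 are needed and 2 is optimal.

2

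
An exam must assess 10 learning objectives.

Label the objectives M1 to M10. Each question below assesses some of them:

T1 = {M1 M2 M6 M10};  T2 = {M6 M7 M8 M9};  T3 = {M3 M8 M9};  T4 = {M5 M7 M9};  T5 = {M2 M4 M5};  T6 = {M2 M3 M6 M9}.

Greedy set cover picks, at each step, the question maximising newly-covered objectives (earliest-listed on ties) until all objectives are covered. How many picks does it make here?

4

Greedy: pick T1 (covers 4 new) → pick T2 (covers 3 new) → pick T5 (covers 2 new) → pick T3 (covers 1 new). Total picks: 4.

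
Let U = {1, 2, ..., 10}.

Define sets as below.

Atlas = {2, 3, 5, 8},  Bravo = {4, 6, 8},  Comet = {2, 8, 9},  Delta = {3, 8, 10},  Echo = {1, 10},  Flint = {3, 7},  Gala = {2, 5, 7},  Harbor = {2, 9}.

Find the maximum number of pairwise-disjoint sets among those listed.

4

Bravo, Echo, Flint, Harbor are pairwise disjoint (Bravo={4,6,8}; Echo={1,10}; Flint={3,7}; Harbor={2,9}).
Every remaining set overlaps one of these, and no 5 of the listed sets are pairwise disjoint, so 4 is the maximum.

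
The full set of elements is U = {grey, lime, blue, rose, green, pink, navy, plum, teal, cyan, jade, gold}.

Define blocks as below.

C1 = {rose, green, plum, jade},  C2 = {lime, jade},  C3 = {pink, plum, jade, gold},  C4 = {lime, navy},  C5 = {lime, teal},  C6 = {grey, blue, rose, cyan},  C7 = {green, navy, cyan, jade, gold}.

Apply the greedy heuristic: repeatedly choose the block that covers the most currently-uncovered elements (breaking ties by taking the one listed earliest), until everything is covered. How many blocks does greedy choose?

4

Greedy: pick C7 (covers 5 new) → pick C6 (covers 3 new) → pick C3 (covers 2 new) → pick C5 (covers 2 new). Total picks: 4.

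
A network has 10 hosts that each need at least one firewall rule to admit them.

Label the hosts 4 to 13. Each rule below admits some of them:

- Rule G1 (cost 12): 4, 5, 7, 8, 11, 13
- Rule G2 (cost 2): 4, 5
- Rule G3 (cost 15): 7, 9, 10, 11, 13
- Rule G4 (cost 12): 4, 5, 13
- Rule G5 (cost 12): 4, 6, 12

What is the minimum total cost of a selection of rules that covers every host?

G1, G3, G5 together cover every host (G1 ∪ G3 ∪ G5 = {4, 5, 6, 7, 8, 9, 10, 11, 12, 13}); total cost 12 + 15 + 12 = 39.
The greedy pick G2, G1, G5, G3 costs 41; no covering selection beats 39.

39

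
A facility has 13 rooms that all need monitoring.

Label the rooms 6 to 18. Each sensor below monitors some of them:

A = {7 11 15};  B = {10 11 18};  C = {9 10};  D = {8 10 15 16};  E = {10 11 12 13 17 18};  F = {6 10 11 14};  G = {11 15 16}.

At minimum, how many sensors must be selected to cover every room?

5

A and C and D and E and F together: A ∪ C ∪ D ∪ E ∪ F = {6, 7, 8, 9, 10, 11, 12, 13, 14, 15, 16, 17, 18} — every room is covered.
No 4 of the 7 sensors cover everything (all 35 combinations miss at least one room), so 5 is optimal.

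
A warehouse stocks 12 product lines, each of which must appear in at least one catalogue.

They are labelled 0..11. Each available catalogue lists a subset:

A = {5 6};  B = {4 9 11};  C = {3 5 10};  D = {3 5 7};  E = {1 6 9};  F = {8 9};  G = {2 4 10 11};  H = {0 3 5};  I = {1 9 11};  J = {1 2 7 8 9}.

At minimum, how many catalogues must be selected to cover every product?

Take {A, G, H, J}. Their union is {0, 1, 2, 3, 4, 5, 6, 7, 8, 9, 10, 11}, which is all 12 products.
No 3 of the 10 catalogues cover everything (all 120 combinations miss at least one product), so 4 is optimal.

4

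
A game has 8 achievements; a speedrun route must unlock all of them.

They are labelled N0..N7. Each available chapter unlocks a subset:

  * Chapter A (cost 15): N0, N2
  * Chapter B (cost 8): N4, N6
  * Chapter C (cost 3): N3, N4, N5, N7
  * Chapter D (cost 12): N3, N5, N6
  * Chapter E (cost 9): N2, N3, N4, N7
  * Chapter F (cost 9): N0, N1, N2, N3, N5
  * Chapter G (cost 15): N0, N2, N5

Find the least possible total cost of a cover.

20

B, C, F together cover every achievement (B ∪ C ∪ F = {N0, N1, N2, N3, N4, N5, N6, N7}); total cost 8 + 3 + 9 = 20.
No covering selection has total cost below 20.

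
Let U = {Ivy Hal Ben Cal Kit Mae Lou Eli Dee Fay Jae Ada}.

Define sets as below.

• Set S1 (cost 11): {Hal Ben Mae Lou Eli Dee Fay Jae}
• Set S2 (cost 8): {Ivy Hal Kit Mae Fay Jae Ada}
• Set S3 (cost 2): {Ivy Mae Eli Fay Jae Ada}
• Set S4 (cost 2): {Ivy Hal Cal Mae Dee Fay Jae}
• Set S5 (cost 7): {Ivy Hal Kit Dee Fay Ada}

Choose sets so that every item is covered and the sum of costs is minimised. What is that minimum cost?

S1, S4, S5 together cover every item (S1 ∪ S4 ∪ S5 = {Ivy, Hal, Ben, Cal, Kit, Mae, Lou, Eli, Dee, Fay, Jae, Ada}); total cost 11 + 2 + 7 = 20.
The greedy pick S4, S3, S1, S5 costs 22; no covering selection beats 20.

20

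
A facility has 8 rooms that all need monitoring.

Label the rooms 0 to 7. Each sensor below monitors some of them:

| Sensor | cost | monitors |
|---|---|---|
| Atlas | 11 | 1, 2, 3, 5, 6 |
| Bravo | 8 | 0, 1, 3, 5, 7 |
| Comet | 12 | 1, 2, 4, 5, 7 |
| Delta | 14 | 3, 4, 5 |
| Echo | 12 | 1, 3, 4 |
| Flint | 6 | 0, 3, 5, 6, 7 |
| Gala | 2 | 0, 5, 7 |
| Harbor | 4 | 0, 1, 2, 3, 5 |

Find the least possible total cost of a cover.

18

Comet, Flint together cover every room (Comet ∪ Flint = {0, 1, 2, 3, 4, 5, 6, 7}); total cost 12 + 6 = 18.
The greedy pick Gala, Harbor, Flint, Comet costs 24; no covering selection beats 18.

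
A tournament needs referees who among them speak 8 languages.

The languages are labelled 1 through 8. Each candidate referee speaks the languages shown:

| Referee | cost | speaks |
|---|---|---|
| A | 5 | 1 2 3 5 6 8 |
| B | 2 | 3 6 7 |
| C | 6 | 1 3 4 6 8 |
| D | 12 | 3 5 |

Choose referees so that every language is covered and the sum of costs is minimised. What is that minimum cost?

13

A, B, C together cover every language (A ∪ B ∪ C = {1, 2, 3, 4, 5, 6, 7, 8}); total cost 5 + 2 + 6 = 13.
No covering selection has total cost below 13.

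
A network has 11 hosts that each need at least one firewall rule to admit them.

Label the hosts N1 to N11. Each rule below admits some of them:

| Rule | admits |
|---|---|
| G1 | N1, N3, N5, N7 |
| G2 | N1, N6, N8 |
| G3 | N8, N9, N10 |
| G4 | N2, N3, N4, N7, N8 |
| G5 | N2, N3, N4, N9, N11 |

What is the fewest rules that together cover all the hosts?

4

Take {G1, G2, G3, G5}. Their union is {N1, N2, N3, N4, N5, N6, N7, N8, N9, N10, N11}, which is all 11 hosts.
No 3 of the 5 rules cover everything (all 10 combinations miss at least one host), so 4 is optimal.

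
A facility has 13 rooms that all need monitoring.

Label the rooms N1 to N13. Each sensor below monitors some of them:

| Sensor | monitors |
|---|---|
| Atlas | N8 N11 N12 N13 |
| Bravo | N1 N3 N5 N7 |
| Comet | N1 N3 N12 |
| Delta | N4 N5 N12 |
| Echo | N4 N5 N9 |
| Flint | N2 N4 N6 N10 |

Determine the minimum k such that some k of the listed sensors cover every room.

4

Atlas and Bravo and Echo and Flint together: Atlas ∪ Bravo ∪ Echo ∪ Flint = {N1, N2, N3, N4, N5, N6, N7, N8, N9, N10, N11, N12, N13} — every room is covered.
Each sensor has at most 4 rooms, and 3·4 = 12 < 13 — so at least 4 sensors are needed, and 4 is optimal.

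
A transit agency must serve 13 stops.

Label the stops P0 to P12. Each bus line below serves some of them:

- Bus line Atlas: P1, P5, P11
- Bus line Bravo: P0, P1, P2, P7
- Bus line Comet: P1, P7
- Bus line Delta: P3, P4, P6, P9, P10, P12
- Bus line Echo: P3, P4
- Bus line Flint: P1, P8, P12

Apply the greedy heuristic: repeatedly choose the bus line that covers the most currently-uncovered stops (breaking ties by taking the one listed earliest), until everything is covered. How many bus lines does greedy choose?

4

Greedy: pick Delta (covers 6 new) → pick Bravo (covers 4 new) → pick Atlas (covers 2 new) → pick Flint (covers 1 new). Total picks: 4.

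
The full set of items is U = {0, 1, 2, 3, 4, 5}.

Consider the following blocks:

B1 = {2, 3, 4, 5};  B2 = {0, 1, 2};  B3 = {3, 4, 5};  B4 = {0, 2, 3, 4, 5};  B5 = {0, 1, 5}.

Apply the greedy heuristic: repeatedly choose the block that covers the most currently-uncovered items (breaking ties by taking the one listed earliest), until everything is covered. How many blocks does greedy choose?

2

Greedy: pick B4 (covers 5 new) → pick B2 (covers 1 new). Total picks: 2.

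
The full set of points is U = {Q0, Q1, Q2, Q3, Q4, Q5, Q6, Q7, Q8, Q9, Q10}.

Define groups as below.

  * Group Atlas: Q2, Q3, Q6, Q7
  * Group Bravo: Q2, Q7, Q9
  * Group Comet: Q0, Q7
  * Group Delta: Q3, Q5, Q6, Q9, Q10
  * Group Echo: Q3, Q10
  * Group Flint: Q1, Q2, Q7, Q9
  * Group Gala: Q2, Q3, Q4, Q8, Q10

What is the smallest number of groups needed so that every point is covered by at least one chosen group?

4

Take {Comet, Delta, Flint, Gala}. Their union is {Q0, Q1, Q2, Q3, Q4, Q5, Q6, Q7, Q8, Q9, Q10}, which is all 11 points.
No 3 of the 7 groups cover everything (all 35 combinations miss at least one point), so 4 is optimal.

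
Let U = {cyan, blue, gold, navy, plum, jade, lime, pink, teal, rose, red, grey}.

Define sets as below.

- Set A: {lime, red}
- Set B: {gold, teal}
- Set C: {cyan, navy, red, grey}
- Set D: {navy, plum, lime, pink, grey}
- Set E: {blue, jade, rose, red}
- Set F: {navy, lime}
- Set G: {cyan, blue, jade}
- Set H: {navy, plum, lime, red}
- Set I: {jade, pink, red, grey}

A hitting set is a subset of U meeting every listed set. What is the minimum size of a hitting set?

4

T = {navy, jade, teal, red} meets every set (each contains at least one member of T), and |T| = 4.
No choice of 3 elements meets every set, so 4 is the minimum.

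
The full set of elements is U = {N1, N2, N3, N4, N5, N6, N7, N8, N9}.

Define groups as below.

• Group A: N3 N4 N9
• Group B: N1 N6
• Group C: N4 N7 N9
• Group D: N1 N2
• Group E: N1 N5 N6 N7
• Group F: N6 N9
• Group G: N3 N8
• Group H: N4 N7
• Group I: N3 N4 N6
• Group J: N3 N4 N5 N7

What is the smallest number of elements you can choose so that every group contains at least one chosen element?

T = {N2, N3, N6, N7} meets every group (each contains at least one member of T), and |T| = 4.
The groups D, F, G, H are pairwise disjoint, so any hitting set needs a separate element for each — at least 4. Hence 4 is optimal.

4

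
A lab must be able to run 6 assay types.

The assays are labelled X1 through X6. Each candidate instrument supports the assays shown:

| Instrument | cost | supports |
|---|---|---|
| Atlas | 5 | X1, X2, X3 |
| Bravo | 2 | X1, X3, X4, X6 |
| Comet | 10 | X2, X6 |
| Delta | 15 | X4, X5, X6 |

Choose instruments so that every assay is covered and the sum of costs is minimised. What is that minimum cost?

20

Atlas, Delta together cover every assay (Atlas ∪ Delta = {X1, X2, X3, X4, X5, X6}); total cost 5 + 15 = 20.
The greedy pick Bravo, Atlas, Delta costs 22; no covering selection beats 20.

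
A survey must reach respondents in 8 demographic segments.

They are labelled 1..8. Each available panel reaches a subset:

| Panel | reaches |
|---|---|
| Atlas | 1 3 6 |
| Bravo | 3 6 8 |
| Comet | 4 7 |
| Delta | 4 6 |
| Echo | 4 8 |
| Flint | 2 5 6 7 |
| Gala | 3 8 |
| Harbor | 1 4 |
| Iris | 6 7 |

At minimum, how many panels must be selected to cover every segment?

Atlas and Echo and Flint together: Atlas ∪ Echo ∪ Flint = {1, 2, 3, 4, 5, 6, 7, 8} — every segment is covered.
Only Flint contains 2, so Flint is forced; the remaining 4 segments need at least 2 more panels (each remaining panel adds at most 2) — so at least 3 panels are needed, and 3 is optimal.

3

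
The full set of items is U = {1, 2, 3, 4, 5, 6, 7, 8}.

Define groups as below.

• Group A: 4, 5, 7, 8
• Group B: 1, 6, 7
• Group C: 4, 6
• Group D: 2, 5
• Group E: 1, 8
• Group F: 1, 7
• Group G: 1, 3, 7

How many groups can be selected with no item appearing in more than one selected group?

3

C, D, F are pairwise disjoint (C={4,6}; D={2,5}; F={1,7}).
Every remaining group overlaps one of these, and no 4 of the listed groups are pairwise disjoint, so 3 is the maximum.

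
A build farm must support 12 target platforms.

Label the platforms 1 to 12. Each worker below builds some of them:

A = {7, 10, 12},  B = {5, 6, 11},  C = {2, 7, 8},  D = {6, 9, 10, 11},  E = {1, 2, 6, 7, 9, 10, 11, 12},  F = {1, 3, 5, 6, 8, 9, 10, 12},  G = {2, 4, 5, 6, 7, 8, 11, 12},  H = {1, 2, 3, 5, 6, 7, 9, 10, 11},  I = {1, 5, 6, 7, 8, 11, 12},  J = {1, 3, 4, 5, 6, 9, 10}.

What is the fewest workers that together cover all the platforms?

2

Take {F, G}. Their union is {1, 2, 3, 4, 5, 6, 7, 8, 9, 10, 11, 12}, which is all 12 platforms.
No single worker has all 12 platforms (the largest, H, has 9), so 2 is optimal.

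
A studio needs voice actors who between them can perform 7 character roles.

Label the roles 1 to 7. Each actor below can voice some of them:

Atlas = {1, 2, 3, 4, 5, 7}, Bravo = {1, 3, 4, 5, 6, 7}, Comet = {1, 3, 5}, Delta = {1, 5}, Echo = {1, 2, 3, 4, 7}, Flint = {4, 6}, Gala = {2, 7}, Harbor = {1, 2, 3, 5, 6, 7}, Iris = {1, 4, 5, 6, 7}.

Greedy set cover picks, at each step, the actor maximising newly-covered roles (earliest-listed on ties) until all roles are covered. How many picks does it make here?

Greedy: pick Atlas (covers 6 new) → pick Bravo (covers 1 new). Total picks: 2.

2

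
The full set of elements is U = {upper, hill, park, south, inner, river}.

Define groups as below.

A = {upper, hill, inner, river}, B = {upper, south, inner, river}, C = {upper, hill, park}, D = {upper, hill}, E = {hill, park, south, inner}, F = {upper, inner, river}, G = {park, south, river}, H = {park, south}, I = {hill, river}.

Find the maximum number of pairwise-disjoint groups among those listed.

2

D, G are pairwise disjoint (D={upper,hill}; G={park,south,river}).
Every remaining group overlaps one of these, and no 3 of the listed groups are pairwise disjoint, so 2 is the maximum.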